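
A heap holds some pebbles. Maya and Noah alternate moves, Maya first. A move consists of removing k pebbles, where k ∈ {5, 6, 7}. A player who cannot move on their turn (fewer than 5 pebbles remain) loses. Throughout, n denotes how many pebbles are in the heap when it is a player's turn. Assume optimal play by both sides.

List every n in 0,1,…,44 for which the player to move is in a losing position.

0, 1, 2, 3, 4, 12, 13, 14, 15, 16, 24, 25, 26, 27, 28, 36, 37, 38, 39, 40

Classify positions by backward induction: terminal positions (no move available) are L. From any other position, the mover wins iff some move reaches an L.
n=0: no move → L
n=1: no move → L
n=2: no move → L
n=3: no move → L
n=4: no move → L
n=5: →0(L), so W
n=6: →1(L), so W
n=7: →2(L), so W
n=8: →3(L), so W
n=9: →4(L), so W
n=10: →4(L), so W
n=11: →4(L), so W
n=12: →7(W), 6(W), 5(W) — all W, so L
n=13: →8(W), 7(W), 6(W) — all W, so L
n=14: →9(W), 8(W), 7(W) — all W, so L
n=15: →10(W), 9(W), 8(W) — all W, so L
n=16: →11(W), 10(W), 9(W) — all W, so L
n=17: →12(L), so W
n=18: →13(L), so W
n=19: →14(L), so W
n=20: →15(L), so W
n=21: →16(L), so W
n=22: →16(L), so W
n=23: →16(L), so W
n=24: →19(W), 18(W), 17(W) — all W, so L
n=25: →20(W), 19(W), 18(W) — all W, so L
n=26: →21(W), 20(W), 19(W) — all W, so L
n=27: →22(W), 21(W), 20(W) — all W, so L
n=28: →23(W), 22(W), 21(W) — all W, so L
n=29: →24(L), so W
n=30: →25(L), so W
n=31: →26(L), so W
n=32: →27(L), so W
n=33: →28(L), so W
n=34: →28(L), so W
n=35: →28(L), so W
n=36: →31(W), 30(W), 29(W) — all W, so L
n=37: →32(W), 31(W), 30(W) — all W, so L
n=38: →33(W), 32(W), 31(W) — all W, so L
n=39: →34(W), 33(W), 32(W) — all W, so L
n=40: →35(W), 34(W), 33(W) — all W, so L
n=41: →36(L), so W
n=42: →37(L), so W
n=43: →38(L), so W
n=44: →39(L), so W
The losing starting values of n are exactly the entries labelled L in this table (20 of them).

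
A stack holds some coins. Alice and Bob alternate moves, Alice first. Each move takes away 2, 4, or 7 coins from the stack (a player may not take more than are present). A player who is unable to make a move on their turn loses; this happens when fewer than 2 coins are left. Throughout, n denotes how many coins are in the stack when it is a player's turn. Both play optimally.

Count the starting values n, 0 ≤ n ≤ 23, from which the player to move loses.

Compute win/loss labels from the base case upward. A position with no move is L. Any other position is W if it can reach an L in one move, else L.
n=0: no move → L
n=1: no move → L
n=2: W (go to 0, an L position)
n=3: W (go to 1, an L position)
n=4: W (go to 0, an L position)
n=5: W (go to 1, an L position)
n=6: L (options 4(W), 2(W) are all W)
n=7: W (go to 0, an L position)
n=8: W (go to 6, an L position)
n=9: L (options 7(W), 5(W), 2(W) are all W)
n=10: W (go to 6, an L position)
n=11: W (go to 9, an L position)
n=12: L (options 10(W), 8(W), 5(W) are all W)
n=13: W (go to 9, an L position)
n=14: W (go to 12, an L position)
n=15: L (options 13(W), 11(W), 8(W) are all W)
n=16: W (go to 12, an L position)
n=17: W (go to 15, an L position)
n=18: L (options 16(W), 14(W), 11(W) are all W)
n=19: W (go to 15, an L position)
n=20: W (go to 18, an L position)
n=21: L (options 19(W), 17(W), 14(W) are all W)
n=22: W (go to 18, an L position)
n=23: W (go to 21, an L position)
L entries with 0 ≤ n ≤ 23: n = 0, 1, 6, 9, 12, 15, 18, 21; that makes 8.

8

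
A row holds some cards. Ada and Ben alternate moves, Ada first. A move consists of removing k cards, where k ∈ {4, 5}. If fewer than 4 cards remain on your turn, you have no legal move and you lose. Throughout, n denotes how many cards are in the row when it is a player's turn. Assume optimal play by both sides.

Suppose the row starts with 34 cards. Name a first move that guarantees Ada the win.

Remove 4, leaving 30.

Use the standard recursion: the mover loses at a terminal position; elsewhere, the mover wins exactly when some move hands the opponent an L position.
n=0: no move → L
n=1: no move → L
n=2: no move → L
n=3: no move → L
n=4: reaches L-position 0 → W
n=5: reaches L-position 1 → W
n=6: reaches L-position 2 → W
n=7: reaches L-position 3 → W
n=8: reaches L-position 3 → W
n=9: only reaches 5(W), 4(W), all W → L
n=10: only reaches 6(W), 5(W), all W → L
n=11: only reaches 7(W), 6(W), all W → L
n=12: only reaches 8(W), 7(W), all W → L
n=13: reaches L-position 9 → W
n=14: reaches L-position 10 → W
n=15: reaches L-position 11 → W
n=16: reaches L-position 12 → W
n=17: reaches L-position 12 → W
n=18: only reaches 14(W), 13(W), all W → L
n=19: only reaches 15(W), 14(W), all W → L
n=20: only reaches 16(W), 15(W), all W → L
n=21: only reaches 17(W), 16(W), all W → L
n=22: reaches L-position 18 → W
n=23: reaches L-position 19 → W
n=24: reaches L-position 20 → W
n=25: reaches L-position 21 → W
n=26: reaches L-position 21 → W
n=27: only reaches 23(W), 22(W), all W → L
n=28: only reaches 24(W), 23(W), all W → L
n=29: only reaches 25(W), 24(W), all W → L
n=30: only reaches 26(W), 25(W), all W → L
n=31: reaches L-position 27 → W
n=32: reaches L-position 28 → W
n=33: reaches L-position 29 → W
n=34: reaches L-position 30 → W
From 34, the L positions reachable in one move are: 30, 29. Any move reaching one of these is winning.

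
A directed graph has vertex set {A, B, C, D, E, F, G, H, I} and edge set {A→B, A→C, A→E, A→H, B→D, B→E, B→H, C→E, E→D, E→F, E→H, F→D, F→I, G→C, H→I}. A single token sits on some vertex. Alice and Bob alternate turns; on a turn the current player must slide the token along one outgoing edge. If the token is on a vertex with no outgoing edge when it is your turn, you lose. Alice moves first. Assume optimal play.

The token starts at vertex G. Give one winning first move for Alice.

Compute win/loss labels from the base case upward. A position with no move is L. Any other position is W if it can reach an L in one move, else L.
Every edge goes from a vertex to one that appears earlier in the order I, D, F, H, E, C, B, A, G, so processing vertices in that order labels each vertex after all of its successors.
I: no outgoing edge → L
D: no outgoing edge → L
F: W (go to D, an L position)
H: W (go to I, an L position)
E: W (go to D, an L position)
C: L (sole option E(W) is W)
B: W (go to D, an L position)
A: W (go to C, an L position)
G: W (go to C, an L position)
From G, the L positions reachable in one move are: C.

Move to C.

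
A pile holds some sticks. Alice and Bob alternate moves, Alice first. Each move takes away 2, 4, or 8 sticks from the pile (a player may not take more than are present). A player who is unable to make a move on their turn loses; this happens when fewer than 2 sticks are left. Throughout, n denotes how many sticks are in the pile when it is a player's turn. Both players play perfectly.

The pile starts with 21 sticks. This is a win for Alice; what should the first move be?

Use the standard recursion: the mover loses at a terminal position; elsewhere, the mover wins exactly when some move hands the opponent an L position.
n=0: no move → L
n=1: no move → L
n=2: →0(L), so W
n=3: →1(L), so W
n=4: →0(L), so W
n=5: →1(L), so W
n=6: →4(W), 2(W) — all W, so L
n=7: →5(W), 3(W) — all W, so L
n=8: →6(L), so W
n=9: →7(L), so W
n=10: →6(L), so W
n=11: →7(L), so W
n=12: →10(W), 8(W), 4(W) — all W, so L
n=13: →11(W), 9(W), 5(W) — all W, so L
n=14: →12(L), so W
n=15: →13(L), so W
n=16: →12(L), so W
n=17: →13(L), so W
n=18: →16(W), 14(W), 10(W) — all W, so L
n=19: →17(W), 15(W), 11(W) — all W, so L
n=20: →18(L), so W
n=21: →19(L), so W
From 21, the L positions reachable in one move are: 19, 13. Any move reaching one of these is winning.

Remove 2, leaving 19.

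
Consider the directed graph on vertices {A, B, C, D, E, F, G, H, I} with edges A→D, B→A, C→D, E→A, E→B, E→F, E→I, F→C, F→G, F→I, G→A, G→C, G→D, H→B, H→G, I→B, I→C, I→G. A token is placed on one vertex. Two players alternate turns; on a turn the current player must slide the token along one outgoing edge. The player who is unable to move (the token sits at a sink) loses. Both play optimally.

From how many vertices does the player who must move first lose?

3

Use the standard recursion: the mover loses at a terminal position; elsewhere, the mover wins exactly when some move hands the opponent an L position.
Every edge goes from a vertex to one that appears earlier in the order D, C, A, B, G, I, H, F, E, so processing vertices in that order labels each vertex after all of its successors.
D: no outgoing edge → L
C: reaches L-position D → W
A: reaches L-position D → W
B: only reaches A(W), which is W → L
G: reaches L-position D → W
I: reaches L-position B → W
H: reaches L-position B → W
F: only reaches I(W), G(W), C(W), all W → L
E: reaches L-position F → W
The L vertices are B, D, F; that is 3 in all.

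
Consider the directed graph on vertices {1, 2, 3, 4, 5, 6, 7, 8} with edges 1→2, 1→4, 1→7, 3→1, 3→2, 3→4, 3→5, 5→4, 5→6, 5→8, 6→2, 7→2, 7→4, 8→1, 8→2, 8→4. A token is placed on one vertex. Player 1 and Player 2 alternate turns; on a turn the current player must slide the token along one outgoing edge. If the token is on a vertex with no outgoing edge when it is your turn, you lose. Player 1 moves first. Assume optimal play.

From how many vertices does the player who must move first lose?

Build the W/L table. Terminal = L. A non-terminal position is W if it has a move to some L; otherwise it is L.
Every edge goes from a vertex to one that appears earlier in the order 2, 4, 7, 1, 8, 6, 5, 3, so processing vertices in that order labels each vertex after all of its successors.
2: no outgoing edge → L
4: no outgoing edge → L
7: →4(L), so W
1: →4(L), so W
8: →4(L), so W
6: →2(L), so W
5: →4(L), so W
3: →4(L), so W
The L vertices are 2, 4; that is 2 in all.

2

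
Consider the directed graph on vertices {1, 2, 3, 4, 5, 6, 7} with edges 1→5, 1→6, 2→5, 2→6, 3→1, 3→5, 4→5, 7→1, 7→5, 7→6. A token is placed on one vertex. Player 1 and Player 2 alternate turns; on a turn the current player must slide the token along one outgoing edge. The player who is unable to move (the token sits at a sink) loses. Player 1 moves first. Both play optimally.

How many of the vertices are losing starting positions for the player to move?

Label each position W (a win for the player to move) or L (a loss). A position with no legal move is L; any other position is W exactly when some move reaches an L, and L when every move reaches a W.
Every edge goes from a vertex to one that appears earlier in the order 6, 5, 1, 3, 2, 7, 4, so processing vertices in that order labels each vertex after all of its successors.
6: no outgoing edge → L
5: no outgoing edge → L
1: →5(L), so W
3: →5(L), so W
2: →5(L), so W
7: →5(L), so W
4: →5(L), so W
The L vertices are 5, 6; that is 2 in all.

2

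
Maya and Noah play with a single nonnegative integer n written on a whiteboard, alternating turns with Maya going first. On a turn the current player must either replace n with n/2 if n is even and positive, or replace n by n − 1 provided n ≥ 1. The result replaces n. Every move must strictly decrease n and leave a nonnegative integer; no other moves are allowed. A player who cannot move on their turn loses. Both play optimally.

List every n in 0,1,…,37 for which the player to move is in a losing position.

0, 2, 5, 7, 9, 11, 13, 15, 17, 19, 21, 23, 25, 27, 29, 31, 33, 35, 37

Label each position W (a win for the player to move) or L (a loss). A position with no legal move is L; any other position is W exactly when some move reaches an L, and L when every move reaches a W.
n=0: no move → L
n=1: can move to 0, which is L ⇒ W
n=2: the only move is to 1(W), a W ⇒ L
n=3: can move to 2, which is L ⇒ W
n=4: can move to 2, which is L ⇒ W
n=5: the only move is to 4(W), a W ⇒ L
n=6: can move to 5, which is L ⇒ W
n=7: the only move is to 6(W), a W ⇒ L
n=8: can move to 7, which is L ⇒ W
n=9: the only move is to 8(W), a W ⇒ L
n=10: can move to 5, which is L ⇒ W
n=11: the only move is to 10(W), a W ⇒ L
n=12: can move to 11, which is L ⇒ W
n=13: the only move is to 12(W), a W ⇒ L
n=14: can move to 7, which is L ⇒ W
n=15: the only move is to 14(W), a W ⇒ L
n=16: can move to 15, which is L ⇒ W
n=17: the only move is to 16(W), a W ⇒ L
n=18: can move to 9, which is L ⇒ W
n=19: the only move is to 18(W), a W ⇒ L
n=20: can move to 19, which is L ⇒ W
n=21: the only move is to 20(W), a W ⇒ L
n=22: can move to 11, which is L ⇒ W
n=23: the only move is to 22(W), a W ⇒ L
n=24: can move to 23, which is L ⇒ W
n=25: the only move is to 24(W), a W ⇒ L
n=26: can move to 13, which is L ⇒ W
n=27: the only move is to 26(W), a W ⇒ L
n=28: can move to 27, which is L ⇒ W
n=29: the only move is to 28(W), a W ⇒ L
n=30: can move to 15, which is L ⇒ W
n=31: the only move is to 30(W), a W ⇒ L
n=32: can move to 31, which is L ⇒ W
n=33: the only move is to 32(W), a W ⇒ L
n=34: can move to 17, which is L ⇒ W
n=35: the only move is to 34(W), a W ⇒ L
n=36: can move to 35, which is L ⇒ W
n=37: the only move is to 36(W), a W ⇒ L
Reading off the rows marked L gives the requested list; there are 19 such values of n.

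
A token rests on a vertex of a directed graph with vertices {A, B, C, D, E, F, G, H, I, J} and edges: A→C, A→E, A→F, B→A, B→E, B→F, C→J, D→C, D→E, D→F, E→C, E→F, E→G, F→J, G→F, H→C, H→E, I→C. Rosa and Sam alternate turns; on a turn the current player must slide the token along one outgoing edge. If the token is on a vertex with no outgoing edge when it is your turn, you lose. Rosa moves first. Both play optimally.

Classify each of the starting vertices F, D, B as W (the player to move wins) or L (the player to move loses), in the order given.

F: W, D: L, B: W

Use the standard recursion: the mover loses at a terminal position; elsewhere, the mover wins exactly when some move hands the opponent an L position.
Every edge goes from a vertex to one that appears earlier in the order J, F, G, C, E, I, A, D, B, H, so processing vertices in that order labels each vertex after all of its successors.
J: no outgoing edge → L
F: can move to J, which is L ⇒ W
G: the only move is to F(W), a W ⇒ L
C: can move to J, which is L ⇒ W
E: can move to G, which is L ⇒ W
I: the only move is to C(W), a W ⇒ L
A: moves to E(W), C(W), F(W); every one is W ⇒ L
D: moves to E(W), C(W), F(W); every one is W ⇒ L
B: can move to A, which is L ⇒ W
H: moves to E(W), C(W); every one is W ⇒ L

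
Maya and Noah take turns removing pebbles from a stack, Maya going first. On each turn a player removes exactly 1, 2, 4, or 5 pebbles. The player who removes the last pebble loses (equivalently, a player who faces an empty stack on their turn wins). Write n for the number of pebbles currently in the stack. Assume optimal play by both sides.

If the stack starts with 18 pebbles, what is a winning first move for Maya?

Remove 2, leaving 16.

Label each position W (a win for the player to move) or L (a loss). A position with no legal move is W; any other position is W exactly when some move reaches an L, and L when every move reaches a W.
n=0: no move; the opponent has just taken the last pebble and therefore loses → W
n=1: only reaches 0(W), which is W → L
n=2: reaches L-position 1 → W
n=3: reaches L-position 1 → W
n=4: only reaches 3(W), 2(W), 0(W), all W → L
n=5: reaches L-position 4 → W
n=6: reaches L-position 4 → W
n=7: only reaches 6(W), 5(W), 3(W), 2(W), all W → L
n=8: reaches L-position 7 → W
n=9: reaches L-position 7 → W
n=10: only reaches 9(W), 8(W), 6(W), 5(W), all W → L
n=11: reaches L-position 10 → W
n=12: reaches L-position 10 → W
n=13: only reaches 12(W), 11(W), 9(W), 8(W), all W → L
n=14: reaches L-position 13 → W
n=15: reaches L-position 13 → W
n=16: only reaches 15(W), 14(W), 12(W), 11(W), all W → L
n=17: reaches L-position 16 → W
n=18: reaches L-position 16 → W
From 18, the L positions reachable in one move are: 16, 13. Any move reaching one of these is winning.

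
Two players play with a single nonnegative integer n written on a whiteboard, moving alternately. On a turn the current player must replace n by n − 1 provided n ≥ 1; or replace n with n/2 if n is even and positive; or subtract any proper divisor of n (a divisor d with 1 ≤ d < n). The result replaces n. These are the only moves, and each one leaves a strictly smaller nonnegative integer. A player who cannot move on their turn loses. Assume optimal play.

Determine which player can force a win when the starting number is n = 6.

Positions with no move are L. A position that does have a move is losing for the player to move precisely when every available move leads to a winning position for the opponent. Fill in the labels:
n=0: no move → L
n=1: reaches L-position 0 → W
n=2: only reaches 1(W), which is W → L
n=3: reaches L-position 2 → W
n=4: reaches L-position 2 → W
n=5: only reaches 4(W), which is W → L
n=6: reaches L-position 5 → W
The starting position 6 is W: the player to move should move to 5, handing over an L position.

The first player wins.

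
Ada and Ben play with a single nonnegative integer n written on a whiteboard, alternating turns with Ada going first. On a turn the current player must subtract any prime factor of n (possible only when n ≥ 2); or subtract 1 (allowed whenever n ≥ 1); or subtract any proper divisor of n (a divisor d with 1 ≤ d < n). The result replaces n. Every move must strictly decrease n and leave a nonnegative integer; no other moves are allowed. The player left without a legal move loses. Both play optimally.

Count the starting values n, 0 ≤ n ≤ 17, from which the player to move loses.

4

Work bottom-up. With no move the player to move loses. Otherwise the position is W if at least one move leads to an L position for the opponent, and L if every move leads to a W.
n=0: no move → L
n=1: W (go to 0, an L position)
n=2: W (go to 0, an L position)
n=3: W (go to 0, an L position)
n=4: L (options 2(W), 3(W) are all W)
n=5: W (go to 0, an L position)
n=6: W (go to 4, an L position)
n=7: W (go to 0, an L position)
n=8: W (go to 4, an L position)
n=9: L (options 6(W), 8(W) are all W)
n=10: W (go to 9, an L position)
n=11: W (go to 0, an L position)
n=12: W (go to 9, an L position)
n=13: W (go to 0, an L position)
n=14: L (options 7(W), 12(W), 13(W) are all W)
n=15: W (go to 14, an L position)
n=16: W (go to 14, an L position)
n=17: W (go to 0, an L position)
L entries with 0 ≤ n ≤ 17: n = 0, 4, 9, 14; that makes 4.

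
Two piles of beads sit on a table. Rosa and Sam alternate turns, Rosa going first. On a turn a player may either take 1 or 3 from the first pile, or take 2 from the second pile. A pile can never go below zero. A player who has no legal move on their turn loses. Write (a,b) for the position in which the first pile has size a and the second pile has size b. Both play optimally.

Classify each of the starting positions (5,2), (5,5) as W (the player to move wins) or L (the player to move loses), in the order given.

Compute win/loss labels from the base case upward. A position with no move is L. Any other position is W if it can reach an L in one move, else L.
No move ever increases a pile, so every position that can arise here has a ≤ 5 and b ≤ 5; it is enough to label the cells with 0 ≤ a ≤ 5 and 0 ≤ b ≤ 5.
Every move lowers a or b (never raises either), so fill the grid row by row in increasing a, and left to right within a row: each cell's successors are then already labelled.
      b=0  b=1  b=2  b=3  b=4  b=5
a=0:    L    L    W    W    L    L
a=1:    W    W    L    L    W    W
a=2:    L    L    W    W    L    L
a=3:    W    W    L    L    W    W
a=4:    L    L    W    W    L    L
a=5:    W    W    L    L    W    W
Cells with no legal move (terminal, hence L): (0,0), (0,1).
The remaining L cells, each justified by listing all of its moves:
(0,4): only reaches (0,2)(W), which is W → L
(0,5): only reaches (0,3)(W), which is W → L
(1,2): only reaches (0,2)(W), (1,0)(W), all W → L
(1,3): only reaches (0,3)(W), (1,1)(W), all W → L
(2,0): only reaches (1,0)(W), which is W → L
(2,1): only reaches (1,1)(W), which is W → L
(2,4): only reaches (1,4)(W), (2,2)(W), all W → L
(2,5): only reaches (1,5)(W), (2,3)(W), all W → L
(3,2): only reaches (2,2)(W), (0,2)(W), (3,0)(W), all W → L
(3,3): only reaches (2,3)(W), (0,3)(W), (3,1)(W), all W → L
(4,0): only reaches (3,0)(W), (1,0)(W), all W → L
(4,1): only reaches (3,1)(W), (1,1)(W), all W → L
(4,4): only reaches (3,4)(W), (1,4)(W), (4,2)(W), all W → L
(4,5): only reaches (3,5)(W), (1,5)(W), (4,3)(W), all W → L
(5,2): only reaches (4,2)(W), (2,2)(W), (5,0)(W), all W → L
(5,3): only reaches (4,3)(W), (2,3)(W), (5,1)(W), all W → L
Every other cell has at least one move into one of the L cells above, so it is W.
(5,2): one of the L cells justified above, so L
(5,5): the move to (4,5) reaches an L cell, so W

(5,2): L, (5,5): W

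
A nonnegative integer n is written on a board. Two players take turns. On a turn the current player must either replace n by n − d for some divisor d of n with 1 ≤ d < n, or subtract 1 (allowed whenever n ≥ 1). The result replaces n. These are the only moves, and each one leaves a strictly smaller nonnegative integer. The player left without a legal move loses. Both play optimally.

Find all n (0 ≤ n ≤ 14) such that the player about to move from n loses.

Classify positions by backward induction: terminal positions (no move available) are L. From any other position, the mover wins iff some move reaches an L.
n=0: no move → L
n=1: W (go to 0, an L position)
n=2: L (sole option 1(W) is W)
n=3: W (go to 2, an L position)
n=4: W (go to 2, an L position)
n=5: L (sole option 4(W) is W)
n=6: W (go to 5, an L position)
n=7: L (sole option 6(W) is W)
n=8: W (go to 7, an L position)
n=9: L (options 6(W), 8(W) are all W)
n=10: W (go to 5, an L position)
n=11: L (sole option 10(W) is W)
n=12: W (go to 9, an L position)
n=13: L (sole option 12(W) is W)
n=14: W (go to 7, an L position)
Reading off the rows marked L gives the requested list; there are 7 such values of n.

0, 2, 5, 7, 9, 11, 13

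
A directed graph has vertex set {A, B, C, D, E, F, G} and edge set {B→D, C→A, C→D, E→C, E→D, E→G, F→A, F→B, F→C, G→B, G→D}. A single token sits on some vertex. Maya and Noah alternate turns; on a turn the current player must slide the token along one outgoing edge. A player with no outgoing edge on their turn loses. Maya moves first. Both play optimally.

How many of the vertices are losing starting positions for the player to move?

Classify positions by backward induction: terminal positions (no move available) are L. From any other position, the mover wins iff some move reaches an L.
Every edge goes from a vertex to one that appears earlier in the order A, D, C, B, G, F, E, so processing vertices in that order labels each vertex after all of its successors.
A: no outgoing edge → L
D: no outgoing edge → L
C: →D(L), so W
B: →D(L), so W
G: →D(L), so W
F: →A(L), so W
E: →D(L), so W
The L vertices are A, D; that is 2 in all.

2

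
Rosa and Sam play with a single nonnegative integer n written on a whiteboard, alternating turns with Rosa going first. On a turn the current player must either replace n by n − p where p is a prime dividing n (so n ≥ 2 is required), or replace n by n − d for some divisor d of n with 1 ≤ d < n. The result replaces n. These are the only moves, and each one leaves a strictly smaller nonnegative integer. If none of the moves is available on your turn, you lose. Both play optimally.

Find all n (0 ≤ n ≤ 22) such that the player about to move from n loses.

0, 1, 4, 9, 14, 20

Use the standard recursion: the mover loses at a terminal position; elsewhere, the mover wins exactly when some move hands the opponent an L position.
n=0: no move → L
n=1: no move → L
n=2: reaches L-position 0 → W
n=3: reaches L-position 0 → W
n=4: only reaches 2(W), 3(W), all W → L
n=5: reaches L-position 0 → W
n=6: reaches L-position 4 → W
n=7: reaches L-position 0 → W
n=8: reaches L-position 4 → W
n=9: only reaches 6(W), 8(W), all W → L
n=10: reaches L-position 9 → W
n=11: reaches L-position 0 → W
n=12: reaches L-position 9 → W
n=13: reaches L-position 0 → W
n=14: only reaches 7(W), 12(W), 13(W), all W → L
n=15: reaches L-position 14 → W
n=16: reaches L-position 14 → W
n=17: reaches L-position 0 → W
n=18: reaches L-position 9 → W
n=19: reaches L-position 0 → W
n=20: only reaches 10(W), 15(W), 16(W), 18(W), 19(W), all W → L
n=21: reaches L-position 14 → W
n=22: reaches L-position 20 → W
Reading off the rows marked L gives the requested list; there are 6 such values of n.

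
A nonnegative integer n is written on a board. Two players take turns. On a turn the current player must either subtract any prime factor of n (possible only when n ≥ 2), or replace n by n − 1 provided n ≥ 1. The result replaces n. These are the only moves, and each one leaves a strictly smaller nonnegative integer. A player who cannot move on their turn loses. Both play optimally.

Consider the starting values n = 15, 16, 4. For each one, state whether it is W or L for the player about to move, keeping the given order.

15: W, 16: L, 4: L

Work bottom-up. With no move the player to move loses. Otherwise the position is W if at least one move leads to an L position for the opponent, and L if every move leads to a W.
n=0: no move → L
n=1: W (go to 0, an L position)
n=2: W (go to 0, an L position)
n=3: W (go to 0, an L position)
n=4: L (options 2(W), 3(W) are all W)
n=5: W (go to 0, an L position)
n=6: W (go to 4, an L position)
n=7: W (go to 0, an L position)
n=8: L (options 6(W), 7(W) are all W)
n=9: W (go to 8, an L position)
n=10: W (go to 8, an L position)
n=11: W (go to 0, an L position)
n=12: L (options 9(W), 10(W), 11(W) are all W)
n=13: W (go to 0, an L position)
n=14: W (go to 12, an L position)
n=15: W (go to 12, an L position)
n=16: L (options 14(W), 15(W) are all W)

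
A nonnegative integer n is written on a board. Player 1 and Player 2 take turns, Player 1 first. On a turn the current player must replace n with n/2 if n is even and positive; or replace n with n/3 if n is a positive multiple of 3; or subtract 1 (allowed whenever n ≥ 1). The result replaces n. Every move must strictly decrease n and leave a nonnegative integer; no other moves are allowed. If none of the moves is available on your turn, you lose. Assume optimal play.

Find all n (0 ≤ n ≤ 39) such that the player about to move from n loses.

Work bottom-up. With no move the player to move loses. Otherwise the position is W if at least one move leads to an L position for the opponent, and L if every move leads to a W.
n=0: no move → L
n=1: reaches L-position 0 → W
n=2: only reaches 1(W), which is W → L
n=3: reaches L-position 2 → W
n=4: reaches L-position 2 → W
n=5: only reaches 4(W), which is W → L
n=6: reaches L-position 2 → W
n=7: only reaches 6(W), which is W → L
n=8: reaches L-position 7 → W
n=9: only reaches 3(W), 8(W), all W → L
n=10: reaches L-position 5 → W
n=11: only reaches 10(W), which is W → L
n=12: reaches L-position 11 → W
n=13: only reaches 12(W), which is W → L
n=14: reaches L-position 7 → W
n=15: reaches L-position 5 → W
n=16: only reaches 8(W), 15(W), all W → L
n=17: reaches L-position 16 → W
n=18: reaches L-position 9 → W
n=19: only reaches 18(W), which is W → L
n=20: reaches L-position 19 → W
n=21: reaches L-position 7 → W
n=22: reaches L-position 11 → W
n=23: only reaches 22(W), which is W → L
n=24: reaches L-position 23 → W
n=25: only reaches 24(W), which is W → L
n=26: reaches L-position 13 → W
n=27: reaches L-position 9 → W
n=28: only reaches 14(W), 27(W), all W → L
n=29: reaches L-position 28 → W
n=30: only reaches 10(W), 15(W), 29(W), all W → L
n=31: reaches L-position 30 → W
n=32: reaches L-position 16 → W
n=33: reaches L-position 11 → W
n=34: only reaches 17(W), 33(W), all W → L
n=35: reaches L-position 34 → W
n=36: only reaches 12(W), 18(W), 35(W), all W → L
n=37: reaches L-position 36 → W
n=38: reaches L-position 19 → W
n=39: reaches L-position 13 → W
Reading off the rows marked L gives the requested list; there are 15 such values of n.

0, 2, 5, 7, 9, 11, 13, 16, 19, 23, 25, 28, 30, 34, 36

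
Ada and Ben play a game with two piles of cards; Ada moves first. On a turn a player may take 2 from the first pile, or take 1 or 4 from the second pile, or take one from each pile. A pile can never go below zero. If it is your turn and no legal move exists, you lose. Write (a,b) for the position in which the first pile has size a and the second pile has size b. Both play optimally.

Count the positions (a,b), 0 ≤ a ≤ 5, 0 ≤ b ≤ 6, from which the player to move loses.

Work bottom-up. With no move the player to move loses. Otherwise the position is W if at least one move leads to an L position for the opponent, and L if every move leads to a W.
Every move lowers a or b (never raises either), so fill the grid row by row in increasing a, and left to right within a row: each cell's successors are then already labelled.
      b=0  b=1  b=2  b=3  b=4  b=5  b=6
a=0:    L    W    L    W    W    L    W
a=1:    L    W    L    W    W    L    W
a=2:    W    W    W    W    L    W    W
a=3:    W    L    W    L    W    W    L
a=4:    L    W    W    L    W    L    W
a=5:    L    W    L    W    W    L    W
Cells with no legal move (terminal, hence L): (0,0), (1,0).
The remaining L cells, each justified by listing all of its moves:
(0,2): the only move is to (0,1)(W), a W ⇒ L
(0,5): moves to (0,4)(W), (0,1)(W); every one is W ⇒ L
(1,2): moves to (1,1)(W), (0,1)(W); every one is W ⇒ L
(1,5): moves to (1,4)(W), (1,1)(W), (0,4)(W); every one is W ⇒ L
(2,4): moves to (0,4)(W), (2,3)(W), (2,0)(W), (1,3)(W); every one is W ⇒ L
(3,1): moves to (1,1)(W), (3,0)(W), (2,0)(W); every one is W ⇒ L
(3,3): moves to (1,3)(W), (3,2)(W), (2,2)(W); every one is W ⇒ L
(3,6): moves to (1,6)(W), (3,5)(W), (3,2)(W), (2,5)(W); every one is W ⇒ L
(4,0): the only move is to (2,0)(W), a W ⇒ L
(4,3): moves to (2,3)(W), (4,2)(W), (3,2)(W); every one is W ⇒ L
(4,5): moves to (2,5)(W), (4,4)(W), (4,1)(W), (3,4)(W); every one is W ⇒ L
(5,0): the only move is to (3,0)(W), a W ⇒ L
(5,2): moves to (3,2)(W), (5,1)(W), (4,1)(W); every one is W ⇒ L
(5,5): moves to (3,5)(W), (5,4)(W), (5,1)(W), (4,4)(W); every one is W ⇒ L
Every other cell has at least one move into one of the L cells above, so it is W.
L cells per row: a=0: 3, a=1: 3, a=2: 1, a=3: 3, a=4: 3, a=5: 3; total 16.

16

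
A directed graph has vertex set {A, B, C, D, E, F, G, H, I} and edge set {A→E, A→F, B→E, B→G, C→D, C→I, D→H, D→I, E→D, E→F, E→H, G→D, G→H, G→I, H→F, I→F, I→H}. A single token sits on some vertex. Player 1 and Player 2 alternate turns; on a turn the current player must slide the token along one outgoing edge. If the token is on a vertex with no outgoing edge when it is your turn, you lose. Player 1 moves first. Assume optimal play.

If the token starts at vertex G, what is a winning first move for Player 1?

Label each position W (a win for the player to move) or L (a loss). A position with no legal move is L; any other position is W exactly when some move reaches an L, and L when every move reaches a W.
Every edge goes from a vertex to one that appears earlier in the order F, H, I, D, E, C, A, G, B, so processing vertices in that order labels each vertex after all of its successors.
F: no outgoing edge → L
H: W (go to F, an L position)
I: W (go to F, an L position)
D: L (options I(W), H(W) are all W)
E: W (go to D, an L position)
C: W (go to D, an L position)
A: W (go to F, an L position)
G: W (go to D, an L position)
B: L (options G(W), E(W) are all W)
From G, the L positions reachable in one move are: D.

Move to D.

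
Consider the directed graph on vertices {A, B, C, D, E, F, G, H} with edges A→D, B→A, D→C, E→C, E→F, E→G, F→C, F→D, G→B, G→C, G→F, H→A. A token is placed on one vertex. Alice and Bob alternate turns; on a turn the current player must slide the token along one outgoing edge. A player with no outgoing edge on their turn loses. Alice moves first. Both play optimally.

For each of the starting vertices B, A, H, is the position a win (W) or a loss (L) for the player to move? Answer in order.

B: W, A: L, H: W

Classify positions by backward induction: terminal positions (no move available) are L. From any other position, the mover wins iff some move reaches an L.
Every edge goes from a vertex to one that appears earlier in the order C, D, F, A, H, B, G, E, so processing vertices in that order labels each vertex after all of its successors.
C: no outgoing edge → L
D: can move to C, which is L ⇒ W
F: can move to C, which is L ⇒ W
A: the only move is to D(W), a W ⇒ L
H: can move to A, which is L ⇒ W
B: can move to A, which is L ⇒ W
G: can move to C, which is L ⇒ W
E: can move to C, which is L ⇒ W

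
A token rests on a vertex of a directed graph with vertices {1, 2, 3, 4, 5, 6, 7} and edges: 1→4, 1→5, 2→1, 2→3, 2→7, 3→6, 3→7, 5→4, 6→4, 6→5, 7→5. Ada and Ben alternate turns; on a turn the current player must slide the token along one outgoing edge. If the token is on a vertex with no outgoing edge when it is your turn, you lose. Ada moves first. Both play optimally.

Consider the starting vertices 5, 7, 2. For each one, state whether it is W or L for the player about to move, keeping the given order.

5: W, 7: L, 2: W

Classify positions by backward induction: terminal positions (no move available) are L. From any other position, the mover wins iff some move reaches an L.
Every edge goes from a vertex to one that appears earlier in the order 4, 5, 1, 7, 6, 3, 2, so processing vertices in that order labels each vertex after all of its successors.
4: no outgoing edge → L
5: can move to 4, which is L ⇒ W
1: can move to 4, which is L ⇒ W
7: the only move is to 5(W), a W ⇒ L
6: can move to 4, which is L ⇒ W
3: can move to 7, which is L ⇒ W
2: can move to 7, which is L ⇒ W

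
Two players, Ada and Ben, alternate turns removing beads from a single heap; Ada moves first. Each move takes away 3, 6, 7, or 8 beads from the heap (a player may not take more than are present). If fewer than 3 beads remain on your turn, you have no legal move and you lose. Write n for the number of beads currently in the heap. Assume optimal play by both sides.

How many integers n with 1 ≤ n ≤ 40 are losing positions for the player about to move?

11

Use the standard recursion: the mover loses at a terminal position; elsewhere, the mover wins exactly when some move hands the opponent an L position.
n=0: no move → L
n=1: no move → L
n=2: no move → L
n=3: reaches L-position 0 → W
n=4: reaches L-position 1 → W
n=5: reaches L-position 2 → W
n=6: reaches L-position 0 → W
n=7: reaches L-position 1 → W
n=8: reaches L-position 2 → W
n=9: reaches L-position 2 → W
n=10: reaches L-position 2 → W
n=11: only reaches 8(W), 5(W), 4(W), 3(W), all W → L
n=12: only reaches 9(W), 6(W), 5(W), 4(W), all W → L
n=13: only reaches 10(W), 7(W), 6(W), 5(W), all W → L
n=14: reaches L-position 11 → W
n=15: reaches L-position 12 → W
n=16: reaches L-position 13 → W
n=17: reaches L-position 11 → W
n=18: reaches L-position 12 → W
n=19: reaches L-position 13 → W
n=20: reaches L-position 13 → W
n=21: reaches L-position 13 → W
n=22: only reaches 19(W), 16(W), 15(W), 14(W), all W → L
n=23: only reaches 20(W), 17(W), 16(W), 15(W), all W → L
n=24: only reaches 21(W), 18(W), 17(W), 16(W), all W → L
n=25: reaches L-position 22 → W
n=26: reaches L-position 23 → W
n=27: reaches L-position 24 → W
n=28: reaches L-position 22 → W
n=29: reaches L-position 23 → W
n=30: reaches L-position 24 → W
n=31: reaches L-position 24 → W
n=32: reaches L-position 24 → W
n=33: only reaches 30(W), 27(W), 26(W), 25(W), all W → L
n=34: only reaches 31(W), 28(W), 27(W), 26(W), all W → L
n=35: only reaches 32(W), 29(W), 28(W), 27(W), all W → L
n=36: reaches L-position 33 → W
n=37: reaches L-position 34 → W
n=38: reaches L-position 35 → W
n=39: reaches L-position 33 → W
n=40: reaches L-position 34 → W
L entries with 1 ≤ n ≤ 40 (n=0 is outside the asked range and is not counted): n = 1, 2, 11, 12, 13, 22, 23, 24, 33, 34, 35; that makes 11.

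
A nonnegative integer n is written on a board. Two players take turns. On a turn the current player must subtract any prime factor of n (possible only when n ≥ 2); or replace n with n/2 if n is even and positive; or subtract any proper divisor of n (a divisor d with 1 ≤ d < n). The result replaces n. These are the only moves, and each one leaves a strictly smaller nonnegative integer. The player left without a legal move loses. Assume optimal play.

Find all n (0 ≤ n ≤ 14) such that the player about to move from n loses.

0, 1, 4, 9, 14

Use the standard recursion: the mover loses at a terminal position; elsewhere, the mover wins exactly when some move hands the opponent an L position.
n=0: no move → L
n=1: no move → L
n=2: →0(L), so W
n=3: →0(L), so W
n=4: →2(W), 3(W) — all W, so L
n=5: →0(L), so W
n=6: →4(L), so W
n=7: →0(L), so W
n=8: →4(L), so W
n=9: →6(W), 8(W) — all W, so L
n=10: →9(L), so W
n=11: →0(L), so W
n=12: →9(L), so W
n=13: →0(L), so W
n=14: →7(W), 12(W), 13(W) — all W, so L
Reading off the rows marked L gives the requested list; there are 5 such values of n.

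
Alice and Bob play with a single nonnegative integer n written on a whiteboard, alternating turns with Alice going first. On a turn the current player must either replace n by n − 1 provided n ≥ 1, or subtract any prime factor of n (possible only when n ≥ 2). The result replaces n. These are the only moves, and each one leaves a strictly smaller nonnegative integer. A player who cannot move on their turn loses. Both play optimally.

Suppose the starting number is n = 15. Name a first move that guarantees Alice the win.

Move to 12.

Build the W/L table. Terminal = L. A non-terminal position is W if it has a move to some L; otherwise it is L.
n=0: no move → L
n=1: can move to 0, which is L ⇒ W
n=2: can move to 0, which is L ⇒ W
n=3: can move to 0, which is L ⇒ W
n=4: moves to 2(W), 3(W); every one is W ⇒ L
n=5: can move to 0, which is L ⇒ W
n=6: can move to 4, which is L ⇒ W
n=7: can move to 0, which is L ⇒ W
n=8: moves to 6(W), 7(W); every one is W ⇒ L
n=9: can move to 8, which is L ⇒ W
n=10: can move to 8, which is L ⇒ W
n=11: can move to 0, which is L ⇒ W
n=12: moves to 9(W), 10(W), 11(W); every one is W ⇒ L
n=13: can move to 0, which is L ⇒ W
n=14: can move to 12, which is L ⇒ W
n=15: can move to 12, which is L ⇒ W
From 15, the L positions reachable in one move are: 12.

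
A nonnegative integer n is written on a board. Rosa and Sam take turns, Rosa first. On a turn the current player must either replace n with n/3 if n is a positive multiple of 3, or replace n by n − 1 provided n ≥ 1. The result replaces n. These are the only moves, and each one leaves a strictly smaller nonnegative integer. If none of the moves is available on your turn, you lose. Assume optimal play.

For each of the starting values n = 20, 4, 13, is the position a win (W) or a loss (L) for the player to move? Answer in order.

Use the standard recursion: the mover loses at a terminal position; elsewhere, the mover wins exactly when some move hands the opponent an L position.
n=0: no move → L
n=1: can move to 0, which is L ⇒ W
n=2: the only move is to 1(W), a W ⇒ L
n=3: can move to 2, which is L ⇒ W
n=4: the only move is to 3(W), a W ⇒ L
n=5: can move to 4, which is L ⇒ W
n=6: can move to 2, which is L ⇒ W
n=7: the only move is to 6(W), a W ⇒ L
n=8: can move to 7, which is L ⇒ W
n=9: moves to 3(W), 8(W); every one is W ⇒ L
n=10: can move to 9, which is L ⇒ W
n=11: the only move is to 10(W), a W ⇒ L
n=12: can move to 4, which is L ⇒ W
n=13: the only move is to 12(W), a W ⇒ L
n=14: can move to 13, which is L ⇒ W
n=15: moves to 5(W), 14(W); every one is W ⇒ L
n=16: can move to 15, which is L ⇒ W
n=17: the only move is to 16(W), a W ⇒ L
n=18: can move to 17, which is L ⇒ W
n=19: the only move is to 18(W), a W ⇒ L
n=20: can move to 19, which is L ⇒ W

20: W, 4: L, 13: L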